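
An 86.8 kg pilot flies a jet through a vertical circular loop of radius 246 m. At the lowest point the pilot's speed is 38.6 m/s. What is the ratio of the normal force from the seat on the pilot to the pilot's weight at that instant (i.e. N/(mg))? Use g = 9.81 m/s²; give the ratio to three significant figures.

At the bottom, N − mg = mv²/r, so N = m(v²/r + g) and N/(mg) = v²/(rg) + 1 = (38.6)²/(246 × 9.81) + 1 = 0.6174 + 1 = 1.617.

1.62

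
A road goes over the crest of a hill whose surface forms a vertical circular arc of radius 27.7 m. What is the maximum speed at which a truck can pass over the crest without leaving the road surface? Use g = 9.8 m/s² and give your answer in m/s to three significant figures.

16.5 m/s

At the crest the centre of the circle is below the truck, so the net downward (centripetal) force is mg − N = mv²/r.
The truck leaves the road when N → 0, giving v_max = √(g r) = √(9.8 × 27.7) = 16.48 m/s.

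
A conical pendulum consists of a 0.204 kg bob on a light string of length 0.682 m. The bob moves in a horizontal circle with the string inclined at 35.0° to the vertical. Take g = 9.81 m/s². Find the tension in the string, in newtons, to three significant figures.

2.44 N

Vertically the bob has no acceleration, so T cosθ = mg.
T = mg/cosθ = 0.204 × 9.81 / cos 35.0° = 2.001/0.8192 = 2.443 N.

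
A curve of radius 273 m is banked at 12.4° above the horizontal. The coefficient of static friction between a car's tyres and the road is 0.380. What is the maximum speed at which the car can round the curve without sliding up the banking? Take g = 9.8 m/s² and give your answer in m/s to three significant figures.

41.8 m/s

At the maximum speed, friction acts down the slope at its limiting value f = μN. Radially (horizontal, toward centre): N sinθ + μN cosθ = mv²/r. Vertically: N cosθ − μN sinθ = mg.
Dividing: v² = r g (sinθ + μcosθ)/(cosθ − μsinθ).
sinθ + μcosθ = 0.2147 + 0.380×0.9767 = 0.5859; cosθ − μsinθ = 0.9767 − 0.380×0.2147 = 0.8951.
v² = 273 × 9.8 × 0.5859/0.8951 = 1751 m²/s², so v = 41.85 m/s.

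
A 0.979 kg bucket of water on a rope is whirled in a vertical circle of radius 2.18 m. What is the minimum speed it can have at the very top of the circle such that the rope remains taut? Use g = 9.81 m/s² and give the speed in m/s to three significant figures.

At the highest point the centre is directly below, so both the weight and T act inward: T + mg = mv²/r.
At minimum speed T → 0, so mg = mv_min²/r ⇒ v_min = √(g r) = √(9.81 × 2.18) = 4.624 m/s.

4.62 m/s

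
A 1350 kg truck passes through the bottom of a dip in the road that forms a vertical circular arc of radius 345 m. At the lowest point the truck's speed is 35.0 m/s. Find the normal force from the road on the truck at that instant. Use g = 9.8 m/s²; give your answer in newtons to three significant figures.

18000 N

At the lowest point, N points up (toward the centre) and the weight mg points down (away from the centre), so the net inward force is N − mg = mv²/r.
N = m(v²/r + g) = 1350 × ((35.0)²/345 + 9.8) = 1350 × (3.551 + 9.8) = 1350 × 13.35 = 18020 N.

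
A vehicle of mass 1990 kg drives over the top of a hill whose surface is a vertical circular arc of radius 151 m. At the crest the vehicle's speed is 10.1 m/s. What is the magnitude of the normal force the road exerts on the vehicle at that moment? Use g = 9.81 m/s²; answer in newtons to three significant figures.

18200 N

At the crest the centripetal acceleration points downward (toward the centre of the arc), so mg − N = mv²/r.
N = m(g − v²/r) = 1990 × (9.81 − (10.1)²/151) = 1990 × (9.81 − 0.6756) = 1990 × 9.134 = 18180 N.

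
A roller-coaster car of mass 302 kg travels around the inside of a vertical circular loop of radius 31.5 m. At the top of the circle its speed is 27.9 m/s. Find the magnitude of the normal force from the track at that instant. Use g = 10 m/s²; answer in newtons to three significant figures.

At the top, both N and the weight mg point inward (toward the centre), so N + mg = mv²/r.
N = m(v²/r − g) = 302 × ((27.9)²/31.5 − 10.0) = 302 × (24.71 − 10.0) = 302 × 14.71 = 4443 N.

4440 N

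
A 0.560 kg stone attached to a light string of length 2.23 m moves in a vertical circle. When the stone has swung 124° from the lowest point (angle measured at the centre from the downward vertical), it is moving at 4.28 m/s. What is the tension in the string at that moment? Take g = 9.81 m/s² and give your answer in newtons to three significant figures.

Take the radial direction toward the centre of the circle as positive. The component of the weight along the string toward the centre is −mg cos φ (φ measured from the bottom), so Newton's second law along the string gives T − mg cos φ = m v²/r.
cos 124° = -0.5592, so T = m(v²/r + g cos φ) = 0.560 × ((4.28)²/2.23 + 9.81 × -0.5592) = 0.560 × (8.215 + (-5.486)) = 0.560 × 2.729 = 1.528 N.

1.53 N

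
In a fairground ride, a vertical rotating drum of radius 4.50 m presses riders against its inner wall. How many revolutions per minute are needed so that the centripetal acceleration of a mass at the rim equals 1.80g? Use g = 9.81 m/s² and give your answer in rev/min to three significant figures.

Require ω²r = 1.80g, so ω = √(1.80 × 9.81/4.50) = 1.981 rad/s.
In rev/min: ω × 60/(2π) = 1.981 × 60/(2π) = 18.92 rev/min.

18.9 rev/min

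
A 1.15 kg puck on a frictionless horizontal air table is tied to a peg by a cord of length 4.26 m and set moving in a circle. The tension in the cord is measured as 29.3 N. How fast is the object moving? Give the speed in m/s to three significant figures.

10.4 m/s

T = m v²/r ⇒ v = √(T r / m) = √(29.3 × 4.26 / 1.15) = √108.5 = 10.42 m/s.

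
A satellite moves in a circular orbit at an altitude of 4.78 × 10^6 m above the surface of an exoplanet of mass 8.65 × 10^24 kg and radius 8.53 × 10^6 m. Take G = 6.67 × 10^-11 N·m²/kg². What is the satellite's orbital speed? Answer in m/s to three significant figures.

6580 m/s

Orbital radius r = R + h = 8.53 × 10^6 + 4.78 × 10^6 = 1.331 × 10^7 m.
Gravity supplies the centripetal force: G M m / r² = m v² / r, so v = √(GM/r).
v = √(6.67 × 10^-11 × 8.65 × 10^24 / 1.331 × 10^7) = √(4.335 × 10^7) = 6584 m/s.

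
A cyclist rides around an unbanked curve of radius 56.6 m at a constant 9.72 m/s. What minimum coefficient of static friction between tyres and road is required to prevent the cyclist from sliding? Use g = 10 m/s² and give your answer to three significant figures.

0.167

Friction provides the centripetal force: μ_s m g = m v²/r, so μ_s = v²/(g r) = (9.720)²/(10.0 × 56.6) = 94.48/566.0 = 0.1669.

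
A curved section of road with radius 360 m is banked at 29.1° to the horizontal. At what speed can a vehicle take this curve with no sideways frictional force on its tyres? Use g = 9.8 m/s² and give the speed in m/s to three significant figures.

On a frictionless banked curve, N sinθ = mv²/r and N cosθ = mg, so tanθ = v²/(rg).
v = √(r g tanθ) = √(360 × 9.8 × tan 29.1°) = √(360 × 9.8 × 0.5566) = √1964 = 44.31 m/s.

44.3 m/s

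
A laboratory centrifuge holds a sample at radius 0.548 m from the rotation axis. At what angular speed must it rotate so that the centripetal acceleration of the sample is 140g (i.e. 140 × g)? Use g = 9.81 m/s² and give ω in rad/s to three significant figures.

50.1 rad/s

Centripetal acceleration a_c = ω²r. Setting ω²r = 140g:
ω = √(140g / r) = √(140 × 9.81 / 0.548) = √2506 = 50.06 rad/s.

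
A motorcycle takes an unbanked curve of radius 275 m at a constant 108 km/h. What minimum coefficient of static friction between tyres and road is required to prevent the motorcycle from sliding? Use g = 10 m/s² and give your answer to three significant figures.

v = 108/3.6 = 30.00 m/s.
Friction provides the centripetal force: μ_s m g = m v²/r, so μ_s = v²/(g r) = (30.00)²/(10.0 × 275) = 900.0/2750 = 0.3273.

0.327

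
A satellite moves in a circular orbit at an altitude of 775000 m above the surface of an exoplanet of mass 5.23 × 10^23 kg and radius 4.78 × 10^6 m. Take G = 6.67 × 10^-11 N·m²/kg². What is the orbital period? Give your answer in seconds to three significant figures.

13900 s

r = R + h = 4.78 × 10^6 + 775000 = 5.555 × 10^6 m. Gravity provides the centripetal force: G M m / r² = m v² / r ⇒ v = √(GM/r) = 2506 m/s.
T = 2πr/v = 2π × 5.555 × 10^6 / 2506 = 13930 s.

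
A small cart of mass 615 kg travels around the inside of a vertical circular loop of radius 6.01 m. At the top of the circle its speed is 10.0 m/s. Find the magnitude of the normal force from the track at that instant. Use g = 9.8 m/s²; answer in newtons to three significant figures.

At the top, both N and the weight mg point inward (toward the centre), so N + mg = mv²/r.
N = m(v²/r − g) = 615 × ((10.0)²/6.01 − 9.8) = 615 × (16.64 − 9.8) = 615 × 6.839 = 4206 N.

4210 N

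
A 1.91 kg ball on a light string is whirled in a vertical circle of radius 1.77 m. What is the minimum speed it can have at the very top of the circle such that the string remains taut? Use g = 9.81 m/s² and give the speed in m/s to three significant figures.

4.17 m/s

At the highest point the centre is directly below, so both the weight and T act inward: T + mg = mv²/r.
At minimum speed T → 0, so mg = mv_min²/r ⇒ v_min = √(g r) = √(9.81 × 1.77) = 4.167 m/s.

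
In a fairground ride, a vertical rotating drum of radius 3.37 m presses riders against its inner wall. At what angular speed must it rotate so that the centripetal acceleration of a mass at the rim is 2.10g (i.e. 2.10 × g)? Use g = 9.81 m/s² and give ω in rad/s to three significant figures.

Centripetal acceleration a_c = ω²r. Setting ω²r = 2.10g:
ω = √(2.10g / r) = √(2.10 × 9.81 / 3.37) = √6.113 = 2.472 rad/s.

2.47 rad/s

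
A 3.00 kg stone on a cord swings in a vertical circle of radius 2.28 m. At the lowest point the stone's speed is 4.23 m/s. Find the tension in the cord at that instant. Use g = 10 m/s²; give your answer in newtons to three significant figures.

53.5 N

At the lowest point, T points up (toward the centre) and the weight mg points down (away from the centre), so the net inward force is T − mg = mv²/r.
T = m(v²/r + g) = 3.00 × ((4.23)²/2.28 + 10.0) = 3.00 × (7.848 + 10.0) = 3.00 × 17.85 = 53.54 N.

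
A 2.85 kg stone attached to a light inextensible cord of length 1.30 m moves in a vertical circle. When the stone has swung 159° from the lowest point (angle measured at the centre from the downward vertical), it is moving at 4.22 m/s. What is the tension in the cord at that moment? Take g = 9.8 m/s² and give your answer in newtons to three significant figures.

13.0 N

Take the radial direction toward the centre of the circle as positive. The component of the weight along the string toward the centre is −mg cos φ (φ measured from the bottom), so Newton's second law along the string gives T − mg cos φ = m v²/r.
cos 159° = -0.9336, so T = m(v²/r + g cos φ) = 2.85 × ((4.22)²/1.30 + 9.8 × -0.9336) = 2.85 × (13.70 + (-9.149)) = 2.85 × 4.550 = 12.97 N.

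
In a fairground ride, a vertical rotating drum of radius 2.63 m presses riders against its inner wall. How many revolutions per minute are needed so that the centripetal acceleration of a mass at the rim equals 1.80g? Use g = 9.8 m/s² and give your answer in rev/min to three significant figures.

24.7 rev/min

Require ω²r = 1.80g, so ω = √(1.80 × 9.8/2.63) = 2.590 rad/s.
In rev/min: ω × 60/(2π) = 2.590 × 60/(2π) = 24.73 rev/min.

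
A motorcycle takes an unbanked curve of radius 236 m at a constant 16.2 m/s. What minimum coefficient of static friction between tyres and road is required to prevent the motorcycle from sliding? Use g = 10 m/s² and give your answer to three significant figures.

0.111

Friction provides the centripetal force: μ_s m g = m v²/r, so μ_s = v²/(g r) = (16.20)²/(10.0 × 236) = 262.4/2360 = 0.1112.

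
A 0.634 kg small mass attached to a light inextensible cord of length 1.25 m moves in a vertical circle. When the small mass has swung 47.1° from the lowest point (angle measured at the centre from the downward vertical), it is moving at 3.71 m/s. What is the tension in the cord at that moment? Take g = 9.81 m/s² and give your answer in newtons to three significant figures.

Take the radial direction toward the centre of the circle as positive. The component of the weight along the string toward the centre is −mg cos φ (φ measured from the bottom), so Newton's second law along the string gives T − mg cos φ = m v²/r.
cos 47.1° = 0.6807, so T = m(v²/r + g cos φ) = 0.634 × ((3.71)²/1.25 + 9.81 × 0.6807) = 0.634 × (11.01 + (6.678)) = 0.634 × 17.69 = 11.21 N.

11.2 N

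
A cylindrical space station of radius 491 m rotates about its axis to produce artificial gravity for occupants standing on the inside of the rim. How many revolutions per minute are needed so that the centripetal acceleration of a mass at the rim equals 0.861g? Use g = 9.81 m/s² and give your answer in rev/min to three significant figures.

1.25 rev/min

Require ω²r = 0.861g, so ω = √(0.861 × 9.81/491) = 0.1312 rad/s.
In rev/min: ω × 60/(2π) = 0.1312 × 60/(2π) = 1.252 rev/min.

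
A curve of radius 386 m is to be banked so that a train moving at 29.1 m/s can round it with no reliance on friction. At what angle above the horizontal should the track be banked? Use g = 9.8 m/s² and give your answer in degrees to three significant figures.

12.6°

For a frictionless banked turn: horizontally N sinθ = mv²/r and vertically N cosθ = mg.
Dividing: tanθ = v²/(r g) = (29.1)²/(386 × 9.8) = 846.8/3783 = 0.2239.
θ = arctan(0.2239) = 12.62°.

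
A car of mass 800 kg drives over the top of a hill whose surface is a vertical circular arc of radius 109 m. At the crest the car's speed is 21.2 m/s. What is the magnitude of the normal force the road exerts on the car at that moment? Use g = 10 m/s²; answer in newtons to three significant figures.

At the crest the centripetal acceleration points downward (toward the centre of the arc), so mg − N = mv²/r.
N = m(g − v²/r) = 800 × (10.0 − (21.2)²/109) = 800 × (10.0 − 4.123) = 800 × 5.877 = 4701 N.

4700 N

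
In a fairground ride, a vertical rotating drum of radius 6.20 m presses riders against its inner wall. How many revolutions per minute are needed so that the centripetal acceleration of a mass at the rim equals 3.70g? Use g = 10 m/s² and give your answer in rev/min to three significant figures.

Require ω²r = 3.70g, so ω = √(3.70 × 10.0/6.20) = 2.443 rad/s.
In rev/min: ω × 60/(2π) = 2.443 × 60/(2π) = 23.33 rev/min.

23.3 rev/min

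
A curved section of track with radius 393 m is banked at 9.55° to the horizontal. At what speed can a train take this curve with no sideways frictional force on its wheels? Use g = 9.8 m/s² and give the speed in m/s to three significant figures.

25.5 m/s

On a frictionless banked curve, N sinθ = mv²/r and N cosθ = mg, so tanθ = v²/(rg).
v = √(r g tanθ) = √(393 × 9.8 × tan 9.55°) = √(393 × 9.8 × 0.1682) = √648.0 = 25.46 m/s.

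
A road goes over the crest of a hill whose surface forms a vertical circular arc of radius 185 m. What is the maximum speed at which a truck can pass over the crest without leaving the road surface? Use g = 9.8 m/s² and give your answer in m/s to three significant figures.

At the crest the centre of the circle is below the truck, so the net downward (centripetal) force is mg − N = mv²/r.
The truck leaves the road when N → 0, giving v_max = √(g r) = √(9.8 × 185) = 42.58 m/s.

42.6 m/s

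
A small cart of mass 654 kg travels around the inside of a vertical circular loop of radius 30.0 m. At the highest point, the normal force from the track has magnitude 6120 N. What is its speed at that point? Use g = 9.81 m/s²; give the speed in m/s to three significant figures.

At the top, N + mg = mv²/r, so v = √(r(N/m + g)) = √(30.0 × (6120/654 + 9.81)) = √(30.0 × 19.17) = √575.0 = 23.98 m/s.

24.0 m/s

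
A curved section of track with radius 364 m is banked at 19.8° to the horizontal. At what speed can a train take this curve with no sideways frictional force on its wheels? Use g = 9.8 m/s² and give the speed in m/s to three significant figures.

35.8 m/s

On a frictionless banked curve, N sinθ = mv²/r and N cosθ = mg, so tanθ = v²/(rg).
v = √(r g tanθ) = √(364 × 9.8 × tan 19.8°) = √(364 × 9.8 × 0.3600) = √1284 = 35.84 m/s.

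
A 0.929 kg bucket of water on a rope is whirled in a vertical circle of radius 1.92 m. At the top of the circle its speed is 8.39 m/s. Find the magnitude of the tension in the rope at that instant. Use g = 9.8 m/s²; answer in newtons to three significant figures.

At the top, both T and the weight mg point inward (toward the centre), so T + mg = mv²/r.
T = m(v²/r − g) = 0.929 × ((8.39)²/1.92 − 9.8) = 0.929 × (36.66 − 9.8) = 0.929 × 26.86 = 24.96 N.

25.0 N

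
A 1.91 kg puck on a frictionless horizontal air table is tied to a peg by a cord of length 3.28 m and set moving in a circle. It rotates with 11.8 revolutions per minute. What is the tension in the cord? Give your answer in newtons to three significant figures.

ω = 11.8 rev/min × 2π/60 = 1.236 rad/s, so v = ωr = 1.236 × 3.28 = 4.053 m/s.
The tension is the only horizontal force, so it supplies the full centripetal force: T = m v²/r = 1.91 × (4.053)²/3.28 = 1.91 × 16.43/3.28 = 9.566 N.

9.57 N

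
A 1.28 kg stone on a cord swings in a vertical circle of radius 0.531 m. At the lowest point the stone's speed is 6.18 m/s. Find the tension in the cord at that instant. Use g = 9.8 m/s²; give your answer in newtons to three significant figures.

At the lowest point, T points up (toward the centre) and the weight mg points down (away from the centre), so the net inward force is T − mg = mv²/r.
T = m(v²/r + g) = 1.28 × ((6.18)²/0.531 + 9.8) = 1.28 × (71.93 + 9.8) = 1.28 × 81.73 = 104.6 N.

105 N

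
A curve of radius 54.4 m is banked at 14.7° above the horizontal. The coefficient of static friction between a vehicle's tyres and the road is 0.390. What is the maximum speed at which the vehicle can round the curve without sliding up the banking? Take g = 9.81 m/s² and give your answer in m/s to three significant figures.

At the maximum speed, friction acts down the slope at its limiting value f = μN. Radially (horizontal, toward centre): N sinθ + μN cosθ = mv²/r. Vertically: N cosθ − μN sinθ = mg.
Dividing: v² = r g (sinθ + μcosθ)/(cosθ − μsinθ).
sinθ + μcosθ = 0.2538 + 0.390×0.9673 = 0.6310; cosθ − μsinθ = 0.9673 − 0.390×0.2538 = 0.8683.
v² = 54.4 × 9.81 × 0.6310/0.8683 = 387.8 m²/s², so v = 19.69 m/s.

19.7 m/s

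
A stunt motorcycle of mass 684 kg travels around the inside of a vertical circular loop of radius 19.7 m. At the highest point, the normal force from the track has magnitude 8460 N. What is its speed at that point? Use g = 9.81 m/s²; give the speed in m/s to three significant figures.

At the top, N + mg = mv²/r, so v = √(r(N/m + g)) = √(19.7 × (8460/684 + 9.81)) = √(19.7 × 22.18) = √436.9 = 20.90 m/s.

20.9 m/s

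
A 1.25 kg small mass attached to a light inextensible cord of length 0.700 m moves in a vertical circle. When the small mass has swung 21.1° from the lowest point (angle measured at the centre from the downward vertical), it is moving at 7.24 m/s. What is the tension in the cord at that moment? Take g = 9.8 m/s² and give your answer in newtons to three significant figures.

Take the radial direction toward the centre of the circle as positive. The component of the weight along the string toward the centre is −mg cos φ (φ measured from the bottom), so Newton's second law along the string gives T − mg cos φ = m v²/r.
cos 21.1° = 0.9330, so T = m(v²/r + g cos φ) = 1.25 × ((7.24)²/0.700 + 9.8 × 0.9330) = 1.25 × (74.88 + (9.143)) = 1.25 × 84.03 = 105.0 N.

105 N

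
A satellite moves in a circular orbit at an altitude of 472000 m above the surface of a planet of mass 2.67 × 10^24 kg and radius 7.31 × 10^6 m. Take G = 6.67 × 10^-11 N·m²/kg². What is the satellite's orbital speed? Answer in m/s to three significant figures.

4780 m/s

Orbital radius r = R + h = 7.31 × 10^6 + 472000 = 7.782 × 10^6 m.
Gravity supplies the centripetal force: G M m / r² = m v² / r, so v = √(GM/r).
v = √(6.67 × 10^-11 × 2.67 × 10^24 / 7.782 × 10^6) = √(2.288 × 10^7) = 4784 m/s.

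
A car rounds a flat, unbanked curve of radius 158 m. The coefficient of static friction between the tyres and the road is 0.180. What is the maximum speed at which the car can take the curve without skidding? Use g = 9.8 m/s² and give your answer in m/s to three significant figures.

The only inward force on a level bend is static friction, so at the limit f_s = μ_s N = μ_s m g = m v²/r.
Mass cancels: v_max = √(μ_s g r) = √(0.180 × 9.8 × 158) = √278.7 = 16.69 m/s.

16.7 m/s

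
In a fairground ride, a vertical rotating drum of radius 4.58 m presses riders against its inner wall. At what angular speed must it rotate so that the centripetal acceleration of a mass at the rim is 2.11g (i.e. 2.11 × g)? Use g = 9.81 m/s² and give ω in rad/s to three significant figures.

2.13 rad/s

Centripetal acceleration a_c = ω²r. Setting ω²r = 2.11g:
ω = √(2.11g / r) = √(2.11 × 9.81 / 4.58) = √4.519 = 2.126 rad/s.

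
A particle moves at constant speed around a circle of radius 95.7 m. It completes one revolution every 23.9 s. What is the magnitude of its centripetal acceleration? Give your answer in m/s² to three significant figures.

6.61 m/s²

v = 2πr/T = 2π × 95.7/23.9 = 25.16 m/s.
a_c = v²/r = (25.16)²/95.7 = 633.0/95.7 = 6.614 m/s².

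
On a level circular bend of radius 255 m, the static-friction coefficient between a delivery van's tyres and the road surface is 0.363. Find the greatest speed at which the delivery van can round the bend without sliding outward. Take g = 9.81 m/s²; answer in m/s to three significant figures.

On a flat curve, static friction is the only horizontal force, so it must supply the full centripetal force: μ_s m g = m v²/r.
Mass cancels: v_max = √(μ_s g r) = √(0.363 × 9.81 × 255) = √908.1 = 30.13 m/s.

30.1 m/s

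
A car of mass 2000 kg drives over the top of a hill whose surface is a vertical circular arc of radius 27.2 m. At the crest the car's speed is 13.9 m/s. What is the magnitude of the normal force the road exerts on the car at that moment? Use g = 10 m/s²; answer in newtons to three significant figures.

5790 N

At the crest the centripetal acceleration points downward (toward the centre of the arc), so mg − N = mv²/r.
N = m(g − v²/r) = 2000 × (10.0 − (13.9)²/27.2) = 2000 × (10.0 − 7.103) = 2000 × 2.897 = 5793 N.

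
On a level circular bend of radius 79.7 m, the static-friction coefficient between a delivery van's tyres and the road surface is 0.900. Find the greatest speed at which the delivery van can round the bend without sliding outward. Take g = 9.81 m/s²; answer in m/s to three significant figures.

Friction provides the centripetal force on a flat curve. At maximum speed it is at its limiting value: μ_s m g = m v²/r.
Mass cancels: v_max = √(μ_s g r) = √(0.900 × 9.81 × 79.7) = √703.7 = 26.53 m/s.

26.5 m/s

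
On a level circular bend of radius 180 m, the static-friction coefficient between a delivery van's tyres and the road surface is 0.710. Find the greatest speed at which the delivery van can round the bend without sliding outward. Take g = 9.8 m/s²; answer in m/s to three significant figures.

The only inward force on a level bend is static friction, so at the limit f_s = μ_s N = μ_s m g = m v²/r.
Mass cancels: v_max = √(μ_s g r) = √(0.710 × 9.8 × 180) = √1252 = 35.39 m/s.

35.4 m/s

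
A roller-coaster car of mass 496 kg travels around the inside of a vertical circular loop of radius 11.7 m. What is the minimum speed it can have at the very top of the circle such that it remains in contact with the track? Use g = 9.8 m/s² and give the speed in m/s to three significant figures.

10.7 m/s

At the highest point the centre is directly below, so both the weight and N act inward: N + mg = mv²/r.
At minimum speed N → 0, so mg = mv_min²/r ⇒ v_min = √(g r) = √(9.8 × 11.7) = 10.71 m/s.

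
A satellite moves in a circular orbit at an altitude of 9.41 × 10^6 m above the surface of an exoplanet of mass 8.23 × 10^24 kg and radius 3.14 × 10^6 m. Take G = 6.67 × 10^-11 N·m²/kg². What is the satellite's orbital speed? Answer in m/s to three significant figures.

6610 m/s

Orbital radius r = R + h = 3.14 × 10^6 + 9.41 × 10^6 = 1.255 × 10^7 m.
Gravity supplies the centripetal force: G M m / r² = m v² / r, so v = √(GM/r).
v = √(6.67 × 10^-11 × 8.23 × 10^24 / 1.255 × 10^7) = √(4.374 × 10^7) = 6614 m/s.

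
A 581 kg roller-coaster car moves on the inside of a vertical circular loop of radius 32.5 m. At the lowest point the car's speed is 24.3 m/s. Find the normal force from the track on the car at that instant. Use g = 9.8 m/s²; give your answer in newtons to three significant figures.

At the lowest point, N points up (toward the centre) and the weight mg points down (away from the centre), so the net inward force is N − mg = mv²/r.
N = m(v²/r + g) = 581 × ((24.3)²/32.5 + 9.8) = 581 × (18.17 + 9.8) = 581 × 27.97 = 16250 N.

16200 N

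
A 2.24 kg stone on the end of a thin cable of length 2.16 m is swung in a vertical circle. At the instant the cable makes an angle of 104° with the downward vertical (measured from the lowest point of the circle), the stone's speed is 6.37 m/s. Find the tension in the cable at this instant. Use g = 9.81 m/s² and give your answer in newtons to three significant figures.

Take the radial direction toward the centre of the circle as positive. The component of the weight along the string toward the centre is −mg cos φ (φ measured from the bottom), so Newton's second law along the string gives T − mg cos φ = m v²/r.
cos 104° = -0.2419, so T = m(v²/r + g cos φ) = 2.24 × ((6.37)²/2.16 + 9.81 × -0.2419) = 2.24 × (18.79 + (-2.373)) = 2.24 × 16.41 = 36.76 N.

36.8 N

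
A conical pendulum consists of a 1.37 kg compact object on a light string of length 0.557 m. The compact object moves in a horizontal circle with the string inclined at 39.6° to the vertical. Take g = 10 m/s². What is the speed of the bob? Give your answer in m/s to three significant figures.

1.71 m/s

The radius of the circle is r = L sinθ = 0.557 × sin 39.6° = 0.3550 m.
Horizontally T sinθ = mv²/r and vertically T cosθ = mg, so tanθ = v²/(rg).
v = √(r g tanθ) = √(0.3550 × 10.0 × 0.8273) = √2.937 = 1.714 m/s.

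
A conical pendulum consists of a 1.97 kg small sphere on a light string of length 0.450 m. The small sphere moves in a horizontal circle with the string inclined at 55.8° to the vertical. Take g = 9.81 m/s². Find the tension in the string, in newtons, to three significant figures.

Vertically the bob has no acceleration, so T cosθ = mg.
T = mg/cosθ = 1.97 × 9.81 / cos 55.8° = 19.33/0.5621 = 34.38 N.

34.4 N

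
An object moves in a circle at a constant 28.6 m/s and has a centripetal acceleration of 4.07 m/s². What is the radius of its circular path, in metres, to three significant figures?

201 m

a_c = v²/r ⇒ r = v²/a_c = (28.6)²/4.07 = 818.0/4.07 = 201.0 m.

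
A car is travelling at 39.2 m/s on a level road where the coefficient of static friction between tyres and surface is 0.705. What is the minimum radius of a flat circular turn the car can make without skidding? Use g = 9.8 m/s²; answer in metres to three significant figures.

At the limit, μ_s m g = m v²/r, so r_min = v²/(μ_s g) = (39.2)²/(0.705 × 9.8) = 1537/6.909 = 222.4 m.

222 m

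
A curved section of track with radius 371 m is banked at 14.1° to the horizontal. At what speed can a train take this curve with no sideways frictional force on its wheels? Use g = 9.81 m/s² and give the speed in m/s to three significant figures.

On a frictionless banked curve, N sinθ = mv²/r and N cosθ = mg, so tanθ = v²/(rg).
v = √(r g tanθ) = √(371 × 9.81 × tan 14.1°) = √(371 × 9.81 × 0.2512) = √914.2 = 30.24 m/s.

30.2 m/s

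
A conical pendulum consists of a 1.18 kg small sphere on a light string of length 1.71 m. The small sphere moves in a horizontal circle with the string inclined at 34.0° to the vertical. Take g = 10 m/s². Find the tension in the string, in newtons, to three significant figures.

Vertically the bob has no acceleration, so T cosθ = mg.
T = mg/cosθ = 1.18 × 10.0 / cos 34.0° = 11.80/0.8290 = 14.23 N.

14.2 N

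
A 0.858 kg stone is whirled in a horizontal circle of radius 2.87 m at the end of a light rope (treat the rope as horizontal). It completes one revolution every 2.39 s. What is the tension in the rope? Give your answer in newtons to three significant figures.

17.0 N

v = 2πr/T = 2π × 2.87/2.39 = 7.545 m/s.
The tension is the only horizontal force, so it supplies the full centripetal force: T = m v²/r = 0.858 × (7.545)²/2.87 = 0.858 × 56.93/2.87 = 17.02 N.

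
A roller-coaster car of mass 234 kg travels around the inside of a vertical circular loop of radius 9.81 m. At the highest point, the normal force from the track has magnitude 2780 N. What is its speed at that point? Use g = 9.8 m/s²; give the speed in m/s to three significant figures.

At the top, N + mg = mv²/r, so v = √(r(N/m + g)) = √(9.81 × (2780/234 + 9.8)) = √(9.81 × 21.68) = √212.7 = 14.58 m/s.

14.6 m/s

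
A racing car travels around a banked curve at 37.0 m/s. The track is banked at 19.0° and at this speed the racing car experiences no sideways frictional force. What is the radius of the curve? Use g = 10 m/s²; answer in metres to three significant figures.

398 m

Frictionless banking: tanθ = v²/(rg), so r = v²/(g tanθ).
r = (37.0)²/(10.0 × tan 19.0°) = 1369/(10.0 × 0.3443) = 1369/3.443 = 397.6 m.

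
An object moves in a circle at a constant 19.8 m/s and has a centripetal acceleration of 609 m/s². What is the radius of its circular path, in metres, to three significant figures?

0.644 m

a_c = v²/r ⇒ r = v²/a_c = (19.8)²/609 = 392.0/609 = 0.6437 m.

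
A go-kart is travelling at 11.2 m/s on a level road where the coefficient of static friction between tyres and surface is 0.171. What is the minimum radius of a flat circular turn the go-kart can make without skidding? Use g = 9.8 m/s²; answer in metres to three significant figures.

At the limit, μ_s m g = m v²/r, so r_min = v²/(μ_s g) = (11.2)²/(0.171 × 9.8) = 125.4/1.676 = 74.85 m.

74.9 m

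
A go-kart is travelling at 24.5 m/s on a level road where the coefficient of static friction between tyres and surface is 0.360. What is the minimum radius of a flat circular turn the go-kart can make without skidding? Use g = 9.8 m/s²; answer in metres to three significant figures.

170 m

At the limit, μ_s m g = m v²/r, so r_min = v²/(μ_s g) = (24.5)²/(0.360 × 9.8) = 600.2/3.528 = 170.1 m.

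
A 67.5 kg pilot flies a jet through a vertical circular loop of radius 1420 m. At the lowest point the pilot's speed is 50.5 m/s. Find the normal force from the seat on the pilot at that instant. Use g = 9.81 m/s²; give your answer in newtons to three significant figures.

At the lowest point, N points up (toward the centre) and the weight mg points down (away from the centre), so the net inward force is N − mg = mv²/r.
N = m(v²/r + g) = 67.5 × ((50.5)²/1420 + 9.81) = 67.5 × (1.796 + 9.81) = 67.5 × 11.61 = 783.4 N.

783 N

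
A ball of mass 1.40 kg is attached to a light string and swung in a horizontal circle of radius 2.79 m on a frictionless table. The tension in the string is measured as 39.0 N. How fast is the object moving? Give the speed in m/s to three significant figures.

T = m v²/r ⇒ v = √(T r / m) = √(39.0 × 2.79 / 1.40) = √77.72 = 8.816 m/s.

8.82 m/s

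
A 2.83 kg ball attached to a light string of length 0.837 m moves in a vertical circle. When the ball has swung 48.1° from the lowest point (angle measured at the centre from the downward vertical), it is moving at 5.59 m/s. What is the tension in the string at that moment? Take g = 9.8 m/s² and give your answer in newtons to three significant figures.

Take the radial direction toward the centre of the circle as positive. The component of the weight along the string toward the centre is −mg cos φ (φ measured from the bottom), so Newton's second law along the string gives T − mg cos φ = m v²/r.
cos 48.1° = 0.6678, so T = m(v²/r + g cos φ) = 2.83 × ((5.59)²/0.837 + 9.8 × 0.6678) = 2.83 × (37.33 + (6.545)) = 2.83 × 43.88 = 124.2 N.

124 N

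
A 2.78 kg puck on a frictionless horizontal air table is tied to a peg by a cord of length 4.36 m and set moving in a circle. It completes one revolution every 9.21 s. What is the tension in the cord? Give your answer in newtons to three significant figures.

v = 2πr/T = 2π × 4.36/9.21 = 2.974 m/s.
The tension is the only horizontal force, so it supplies the full centripetal force: T = m v²/r = 2.78 × (2.974)²/4.36 = 2.78 × 8.847/4.36 = 5.641 N.

5.64 N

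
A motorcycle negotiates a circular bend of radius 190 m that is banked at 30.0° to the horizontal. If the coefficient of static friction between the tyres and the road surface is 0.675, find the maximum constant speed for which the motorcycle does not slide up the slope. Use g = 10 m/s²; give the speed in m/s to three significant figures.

At the maximum speed, friction acts down the slope at its limiting value f = μN. Radially (horizontal, toward centre): N sinθ + μN cosθ = mv²/r. Vertically: N cosθ − μN sinθ = mg.
Dividing: v² = r g (sinθ + μcosθ)/(cosθ − μsinθ).
sinθ + μcosθ = 0.5000 + 0.675×0.8660 = 1.085; cosθ − μsinθ = 0.8660 − 0.675×0.5000 = 0.5285.
v² = 190 × 10.0 × 1.085/0.5285 = 3899 m²/s², so v = 62.44 m/s.

62.4 m/s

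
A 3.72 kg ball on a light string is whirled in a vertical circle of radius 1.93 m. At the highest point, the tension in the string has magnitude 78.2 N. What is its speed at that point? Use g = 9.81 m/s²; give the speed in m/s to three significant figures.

At the top, T + mg = mv²/r, so v = √(r(T/m + g)) = √(1.93 × (78.2/3.72 + 9.81)) = √(1.93 × 30.83) = √59.50 = 7.714 m/s.

7.71 m/s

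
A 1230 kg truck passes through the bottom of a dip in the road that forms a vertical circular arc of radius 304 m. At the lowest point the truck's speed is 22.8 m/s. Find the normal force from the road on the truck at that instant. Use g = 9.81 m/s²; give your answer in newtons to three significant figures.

At the lowest point, N points up (toward the centre) and the weight mg points down (away from the centre), so the net inward force is N − mg = mv²/r.
N = m(v²/r + g) = 1230 × ((22.8)²/304 + 9.81) = 1230 × (1.710 + 9.81) = 1230 × 11.52 = 14170 N.

14200 N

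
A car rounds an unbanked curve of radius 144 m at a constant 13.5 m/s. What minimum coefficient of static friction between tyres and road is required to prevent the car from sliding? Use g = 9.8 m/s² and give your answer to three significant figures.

0.129

Friction provides the centripetal force: μ_s m g = m v²/r, so μ_s = v²/(g r) = (13.50)²/(9.8 × 144) = 182.2/1411 = 0.1291.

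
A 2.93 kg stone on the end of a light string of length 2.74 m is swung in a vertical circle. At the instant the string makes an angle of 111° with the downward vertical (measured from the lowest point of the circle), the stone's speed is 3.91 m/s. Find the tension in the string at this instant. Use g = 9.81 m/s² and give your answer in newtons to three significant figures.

6.05 N

Take the radial direction toward the centre of the circle as positive. The component of the weight along the string toward the centre is −mg cos φ (φ measured from the bottom), so Newton's second law along the string gives T − mg cos φ = m v²/r.
cos 111° = -0.3584, so T = m(v²/r + g cos φ) = 2.93 × ((3.91)²/2.74 + 9.81 × -0.3584) = 2.93 × (5.580 + (-3.516)) = 2.93 × 2.064 = 6.048 N.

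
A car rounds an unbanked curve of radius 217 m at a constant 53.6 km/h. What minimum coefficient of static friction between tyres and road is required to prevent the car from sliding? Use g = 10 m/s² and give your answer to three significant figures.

0.102

v = 53.6/3.6 = 14.89 m/s.
Friction provides the centripetal force: μ_s m g = m v²/r, so μ_s = v²/(g r) = (14.89)²/(10.0 × 217) = 221.7/2170 = 0.1022.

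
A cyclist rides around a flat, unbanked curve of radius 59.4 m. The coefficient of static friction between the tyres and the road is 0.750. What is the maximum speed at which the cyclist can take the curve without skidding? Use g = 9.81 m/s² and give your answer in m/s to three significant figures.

On a flat curve, static friction is the only horizontal force, so it must supply the full centripetal force: μ_s m g = m v²/r.
Mass cancels: v_max = √(μ_s g r) = √(0.750 × 9.81 × 59.4) = √437.0 = 20.91 m/s.

20.9 m/s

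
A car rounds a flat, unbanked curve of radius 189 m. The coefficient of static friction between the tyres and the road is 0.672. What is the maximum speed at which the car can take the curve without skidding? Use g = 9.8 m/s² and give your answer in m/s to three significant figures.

Friction provides the centripetal force on a flat curve. At maximum speed it is at its limiting value: μ_s m g = m v²/r.
Mass cancels: v_max = √(μ_s g r) = √(0.672 × 9.8 × 189) = √1245 = 35.28 m/s.

35.3 m/s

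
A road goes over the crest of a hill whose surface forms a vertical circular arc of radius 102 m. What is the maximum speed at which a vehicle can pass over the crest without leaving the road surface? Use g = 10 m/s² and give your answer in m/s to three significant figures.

31.9 m/s

At the crest the centre of the circle is below the vehicle, so the net downward (centripetal) force is mg − N = mv²/r.
The vehicle leaves the road when N → 0, giving v_max = √(g r) = √(10.0 × 102) = 31.94 m/s.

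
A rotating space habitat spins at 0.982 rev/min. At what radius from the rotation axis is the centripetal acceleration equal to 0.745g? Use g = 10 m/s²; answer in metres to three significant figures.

704 m

ω = 0.982 rev/min × 2π/60 = 0.1028 rad/s.
a_c = ω²r = 0.745g ⇒ r = 0.745 × 10.0 / (0.1028)² = 7.450/0.01057 = 704.5 m.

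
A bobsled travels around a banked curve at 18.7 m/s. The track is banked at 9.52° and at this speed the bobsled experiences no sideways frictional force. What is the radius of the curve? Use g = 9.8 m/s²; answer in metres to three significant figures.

Frictionless banking: tanθ = v²/(rg), so r = v²/(g tanθ).
r = (18.7)²/(9.8 × tan 9.52°) = 349.7/(9.8 × 0.1677) = 349.7/1.643 = 212.8 m.

213 m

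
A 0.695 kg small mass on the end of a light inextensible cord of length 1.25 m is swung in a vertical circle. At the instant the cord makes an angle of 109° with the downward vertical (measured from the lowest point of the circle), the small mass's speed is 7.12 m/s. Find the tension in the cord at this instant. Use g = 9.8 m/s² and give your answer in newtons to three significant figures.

Take the radial direction toward the centre of the circle as positive. The component of the weight along the string toward the centre is −mg cos φ (φ measured from the bottom), so Newton's second law along the string gives T − mg cos φ = m v²/r.
cos 109° = -0.3256, so T = m(v²/r + g cos φ) = 0.695 × ((7.12)²/1.25 + 9.8 × -0.3256) = 0.695 × (40.56 + (-3.191)) = 0.695 × 37.36 = 25.97 N.

26.0 N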